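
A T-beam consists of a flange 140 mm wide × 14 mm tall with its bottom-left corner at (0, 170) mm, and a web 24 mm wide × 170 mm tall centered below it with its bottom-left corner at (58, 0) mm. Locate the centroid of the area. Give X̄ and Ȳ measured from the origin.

web: A = 24 × 170 = 4080.00, centroid at (70.00, 85.00).
flange: A = 140 × 14 = 1960.00, centroid at (70.00, 177.00).
ΣA = 6040.00 mm²
ΣAX̄ = (4080.00)(70.00) + (1960.00)(70.00) = 422800.00 mm³
ΣAȲ = (4080.00)(85.00) + (1960.00)(177.00) = 693720.00 mm³
X̄ = 422800.00 / 6040.00 = 70.00 mm
Ȳ = 693720.00 / 6040.00 = 114.85 mm

X̄ = 70.00 mm, Ȳ = 114.85 mm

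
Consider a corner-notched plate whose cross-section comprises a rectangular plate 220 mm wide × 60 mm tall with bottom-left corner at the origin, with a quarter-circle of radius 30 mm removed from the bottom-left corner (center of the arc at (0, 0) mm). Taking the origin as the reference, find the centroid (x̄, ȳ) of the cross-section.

plate: A = 220 × 60 = 13200.00, centroid at (110.00, 30.00).
removed quarter-circle: A = −¼π·30² = -706.86, centroid at (12.73, 12.73).
ΣA = 12493.14 mm², ΣAx̄ = 1443000.00 mm³, ΣAȳ = 387000.00 mm³.
x̄ = 1443000.00/12493.14 = 115.50 mm; ȳ = 387000.00/12493.14 = 30.98 mm.

x̄ = 115.50 mm, ȳ = 30.98 mm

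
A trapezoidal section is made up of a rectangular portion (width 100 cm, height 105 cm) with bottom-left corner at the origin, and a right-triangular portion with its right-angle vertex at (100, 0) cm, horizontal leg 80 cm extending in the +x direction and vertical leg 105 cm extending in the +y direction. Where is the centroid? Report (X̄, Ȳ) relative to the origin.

X̄ = 71.90 cm, Ȳ = 47.50 cm

rectangular portion: A = 100 × 105 = 10500.00, centroid at (50.00, 52.50).
triangular portion: A = ½·80·105 = 4200.00, centroid at (126.67, 35.00).
ΣA = 14700.00 cm²
ΣAX̄ = (10500.00)(50.00) + (4200.00)(126.67) = 1057000.00 cm³
ΣAȲ = (10500.00)(52.50) + (4200.00)(35.00) = 698250.00 cm³
X̄ = 1057000.00 / 14700.00 = 71.90 cm
Ȳ = 698250.00 / 14700.00 = 47.50 cm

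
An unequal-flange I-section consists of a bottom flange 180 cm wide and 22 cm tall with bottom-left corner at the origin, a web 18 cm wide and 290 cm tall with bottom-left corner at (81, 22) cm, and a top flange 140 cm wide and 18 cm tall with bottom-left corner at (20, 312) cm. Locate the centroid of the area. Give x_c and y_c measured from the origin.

x_c = 90.00 cm, y_c = 147.37 cm

bottom flange: A = 180 × 22 = 3960.00, centroid at (90.00, 11.00).
web: A = 18 × 290 = 5220.00, centroid at (90.00, 167.00).
top flange: A = 140 × 18 = 2520.00, centroid at (90.00, 321.00).
ΣA = 11700.00 cm²
ΣAx_c = (3960.00)(90.00) + (5220.00)(90.00) + (2520.00)(90.00) = 1053000.00 cm³
ΣAy_c = (3960.00)(11.00) + (5220.00)(167.00) + (2520.00)(321.00) = 1724220.00 cm³
x_c = 1053000.00 / 11700.00 = 90.00 cm
y_c = 1724220.00 / 11700.00 = 147.37 cm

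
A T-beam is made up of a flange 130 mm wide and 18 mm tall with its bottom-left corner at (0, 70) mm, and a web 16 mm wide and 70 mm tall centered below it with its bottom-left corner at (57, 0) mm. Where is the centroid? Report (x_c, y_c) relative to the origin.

Part | A | x̄ᵢ | ȳᵢ | A·x̄ᵢ | A·ȳᵢ
web | 1120.00 | 65.00 | 35.00 | 72800.00 | 39200.00
flange | 2340.00 | 65.00 | 79.00 | 152100.00 | 184860.00
Σ | 3460.00 |  |  | 224900.00 | 224060.00
x_c = 224900.00 / 3460.00 = 65.00 mm
y_c = 224060.00 / 3460.00 = 64.76 mm

x_c = 65.00 mm, y_c = 64.76 mm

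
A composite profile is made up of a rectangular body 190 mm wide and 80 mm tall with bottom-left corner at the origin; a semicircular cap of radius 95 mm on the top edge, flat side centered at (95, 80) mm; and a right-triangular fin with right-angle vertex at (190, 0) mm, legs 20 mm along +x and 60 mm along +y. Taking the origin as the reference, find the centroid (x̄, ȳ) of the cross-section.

x̄ = 97.03 mm, ȳ = 77.58 mm

rectangular body: A = 190 × 80 = 15200.00, centroid at (95.00, 40.00).
semicircular top: A = ½π·95² = 14176.44, centroid at (95.00, 120.32).
triangular fin: A = ½·20·60 = 600.00, centroid at (196.67, 20.00).
ΣA = 29976.44 mm²
ΣAx̄ = (15200.00)(95.00) + (14176.44)(95.00) + (600.00)(196.67) = 2908761.50 mm³
ΣAȳ = (15200.00)(40.00) + (14176.44)(120.32) + (600.00)(20.00) = 2325698.28 mm³
x̄ = 2908761.50 / 29976.44 = 97.03 mm
ȳ = 2325698.28 / 29976.44 = 77.58 mm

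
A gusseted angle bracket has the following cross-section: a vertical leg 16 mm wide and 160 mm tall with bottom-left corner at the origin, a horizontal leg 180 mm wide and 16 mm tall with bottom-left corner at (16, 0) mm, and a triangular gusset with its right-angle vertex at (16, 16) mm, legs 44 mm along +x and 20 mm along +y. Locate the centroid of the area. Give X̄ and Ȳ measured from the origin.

X̄ = 57.70 mm, Ȳ = 40.44 mm

Part | A | x̄ᵢ | ȳᵢ | A·x̄ᵢ | A·ȳᵢ
vertical leg | 2560.00 | 8.00 | 80.00 | 20480.00 | 204800.00
horizontal leg | 2880.00 | 106.00 | 8.00 | 305280.00 | 23040.00
gusset | 440.00 | 30.67 | 22.67 | 13493.33 | 9973.33
Σ | 5880.00 |  |  | 339253.33 | 237813.33
X̄ = 339253.33 / 5880.00 = 57.70 mm
Ȳ = 237813.33 / 5880.00 = 40.44 mm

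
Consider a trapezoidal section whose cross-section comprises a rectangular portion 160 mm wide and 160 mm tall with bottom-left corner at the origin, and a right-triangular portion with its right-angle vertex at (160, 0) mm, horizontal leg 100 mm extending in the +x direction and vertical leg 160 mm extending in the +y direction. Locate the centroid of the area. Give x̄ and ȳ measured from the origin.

rectangular portion: A = 160 × 160 = 25600.00, centroid at (80.00, 80.00).
triangular portion: A = ½·100·160 = 8000.00, centroid at (193.33, 53.33).
ΣA = 33600.00 mm², ΣAx̄ = 3594666.67 mm³, ΣAȳ = 2474666.67 mm³.
x̄ = 3594666.67/33600.00 = 106.98 mm; ȳ = 2474666.67/33600.00 = 73.65 mm.

x̄ = 106.98 mm, ȳ = 73.65 mm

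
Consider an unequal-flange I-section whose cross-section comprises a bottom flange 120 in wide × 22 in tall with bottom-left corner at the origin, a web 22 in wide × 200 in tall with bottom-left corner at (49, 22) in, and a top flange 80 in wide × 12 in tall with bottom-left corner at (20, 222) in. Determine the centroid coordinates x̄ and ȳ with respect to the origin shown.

bottom flange: A = 120 × 22 = 2640.00, centroid at (60.00, 11.00).
web: A = 22 × 200 = 4400.00, centroid at (60.00, 122.00).
top flange: A = 80 × 12 = 960.00, centroid at (60.00, 228.00).
ΣA = 8000.00 in², ΣAx̄ = 480000.00 in³, ΣAȳ = 784720.00 in³.
x̄ = 480000.00/8000.00 = 60.00 in; ȳ = 784720.00/8000.00 = 98.09 in.

x̄ = 60.00 in, ȳ = 98.09 in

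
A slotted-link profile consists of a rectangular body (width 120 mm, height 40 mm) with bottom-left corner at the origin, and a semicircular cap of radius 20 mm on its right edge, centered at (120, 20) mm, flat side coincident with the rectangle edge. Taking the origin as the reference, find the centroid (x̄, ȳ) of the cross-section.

x̄ = 67.93 mm, ȳ = 20.00 mm

rectangular body: A = 120 × 40 = 4800.00, centroid at (60.00, 20.00).
semicircular end: A = ½π·20² = 628.32, centroid at (128.49, 20.00).
ΣA = 5428.32 mm²
ΣAx̄ = (4800.00)(60.00) + (628.32)(128.49) = 368731.56 mm³
ΣAȳ = (4800.00)(20.00) + (628.32)(20.00) = 108566.37 mm³
x̄ = 368731.56 / 5428.32 = 67.93 mm
ȳ = 108566.37 / 5428.32 = 20.00 mm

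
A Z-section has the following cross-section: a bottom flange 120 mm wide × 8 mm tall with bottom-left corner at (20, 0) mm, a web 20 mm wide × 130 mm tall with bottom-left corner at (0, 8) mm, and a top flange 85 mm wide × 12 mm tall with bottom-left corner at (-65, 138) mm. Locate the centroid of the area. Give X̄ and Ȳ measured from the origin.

X̄ = 17.43 mm, Ȳ = 74.35 mm

Part | A | x̄ᵢ | ȳᵢ | A·x̄ᵢ | A·ȳᵢ
bottom flange | 960.00 | 80.00 | 4.00 | 76800.00 | 3840.00
web | 2600.00 | 10.00 | 73.00 | 26000.00 | 189800.00
top flange | 1020.00 | -22.50 | 144.00 | -22950.00 | 146880.00
Σ | 4580.00 |  |  | 79850.00 | 340520.00
X̄ = 79850.00 / 4580.00 = 17.43 mm
Ȳ = 340520.00 / 4580.00 = 74.35 mm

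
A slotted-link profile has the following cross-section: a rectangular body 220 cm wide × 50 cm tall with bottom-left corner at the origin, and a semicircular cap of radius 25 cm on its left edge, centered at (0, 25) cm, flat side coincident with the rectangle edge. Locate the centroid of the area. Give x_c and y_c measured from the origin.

rectangular body: A = 220 × 50 = 11000.00, centroid at (110.00, 25.00).
semicircular end: A = ½π·25² = 981.75, centroid at (-10.61, 25.00).
ΣA = 11981.75 cm², ΣAx_c = 1199583.33 cm³, ΣAy_c = 299543.69 cm³.
x_c = 1199583.33/11981.75 = 100.12 cm; y_c = 299543.69/11981.75 = 25.00 cm.

x_c = 100.12 cm, y_c = 25.00 cm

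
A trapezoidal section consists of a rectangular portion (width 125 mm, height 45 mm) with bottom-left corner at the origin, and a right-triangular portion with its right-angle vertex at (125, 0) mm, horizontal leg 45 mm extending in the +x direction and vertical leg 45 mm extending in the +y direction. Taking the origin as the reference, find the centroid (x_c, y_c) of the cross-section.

x_c = 74.32 mm, y_c = 21.36 mm

Part | A | x̄ᵢ | ȳᵢ | A·x̄ᵢ | A·ȳᵢ
rectangular portion | 5625.00 | 62.50 | 22.50 | 351562.50 | 126562.50
triangular portion | 1012.50 | 140.00 | 15.00 | 141750.00 | 15187.50
Σ | 6637.50 |  |  | 493312.50 | 141750.00
x_c = 493312.50 / 6637.50 = 74.32 mm
y_c = 141750.00 / 6637.50 = 21.36 mm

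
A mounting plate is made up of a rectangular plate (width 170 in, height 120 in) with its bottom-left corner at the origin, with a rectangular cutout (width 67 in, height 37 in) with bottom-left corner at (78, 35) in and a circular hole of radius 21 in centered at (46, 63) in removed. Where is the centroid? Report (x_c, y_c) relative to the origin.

plate: A = 170 × 120 = 20400.00, centroid at (85.00, 60.00).
hole 1: A = −(67 × 37) = -2479.00, centroid at (111.50, 53.50).
hole 2: A = −π·21² = -1385.44, centroid at (46.00, 63.00).
ΣA = 16535.56 in²
ΣAx_c = (20400.00)(85.00) + (-2479.00)(111.50) + (-1385.44)(46.00) = 1393861.15 in³
ΣAy_c = (20400.00)(60.00) + (-2479.00)(53.50) + (-1385.44)(63.00) = 1004090.63 in³
x_c = 1393861.15 / 16535.56 = 84.29 in
y_c = 1004090.63 / 16535.56 = 60.72 in

x_c = 84.29 in, y_c = 60.72 in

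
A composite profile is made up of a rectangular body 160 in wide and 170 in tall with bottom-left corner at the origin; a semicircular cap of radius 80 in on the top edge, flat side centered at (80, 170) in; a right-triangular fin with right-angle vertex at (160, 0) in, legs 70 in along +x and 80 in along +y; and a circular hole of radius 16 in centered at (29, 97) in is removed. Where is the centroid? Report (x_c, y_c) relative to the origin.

Part | A | x̄ᵢ | ȳᵢ | A·x̄ᵢ | A·ȳᵢ
rectangular body | 27200.00 | 80.00 | 85.00 | 2176000.00 | 2312000.00
semicircular top | 10053.10 | 80.00 | 203.95 | 804247.72 | 2050359.74
triangular fin | 2800.00 | 183.33 | 26.67 | 513333.33 | 74666.67
hole | -804.25 | 29.00 | 97.00 | -23323.18 | -78012.03
Σ | 39248.85 |  |  | 3470257.87 | 4359014.37
x_c = 3470257.87 / 39248.85 = 88.42 in
y_c = 4359014.37 / 39248.85 = 111.06 in

x_c = 88.42 in, y_c = 111.06 in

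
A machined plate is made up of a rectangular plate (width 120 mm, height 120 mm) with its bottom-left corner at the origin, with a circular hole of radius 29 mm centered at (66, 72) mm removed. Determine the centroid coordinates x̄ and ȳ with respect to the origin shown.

Part | A | x̄ᵢ | ȳᵢ | A·x̄ᵢ | A·ȳᵢ
plate | 14400.00 | 60.00 | 60.00 | 864000.00 | 864000.00
hole | -2642.08 | 66.00 | 72.00 | -174377.24 | -190229.72
Σ | 11757.92 |  |  | 689622.76 | 673770.28
x̄ = 689622.76 / 11757.92 = 58.65 mm
ȳ = 673770.28 / 11757.92 = 57.30 mm

x̄ = 58.65 mm, ȳ = 57.30 mm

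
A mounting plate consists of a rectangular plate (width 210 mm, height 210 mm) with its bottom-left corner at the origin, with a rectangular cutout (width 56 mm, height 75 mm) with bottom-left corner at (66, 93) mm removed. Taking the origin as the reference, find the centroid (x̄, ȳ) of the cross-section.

x̄ = 106.16 mm, ȳ = 102.32 mm

Part | A | x̄ᵢ | ȳᵢ | A·x̄ᵢ | A·ȳᵢ
plate | 44100.00 | 105.00 | 105.00 | 4630500.00 | 4630500.00
hole | -4200.00 | 94.00 | 130.50 | -394800.00 | -548100.00
Σ | 39900.00 |  |  | 4235700.00 | 4082400.00
x̄ = 4235700.00 / 39900.00 = 106.16 mm
ȳ = 4082400.00 / 39900.00 = 102.32 mm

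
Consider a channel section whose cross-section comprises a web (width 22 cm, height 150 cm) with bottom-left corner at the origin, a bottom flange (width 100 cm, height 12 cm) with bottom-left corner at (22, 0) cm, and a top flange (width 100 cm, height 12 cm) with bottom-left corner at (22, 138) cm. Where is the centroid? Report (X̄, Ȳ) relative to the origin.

X̄ = 36.68 cm, Ȳ = 75.00 cm

Part | A | x̄ᵢ | ȳᵢ | A·x̄ᵢ | A·ȳᵢ
web | 3300.00 | 11.00 | 75.00 | 36300.00 | 247500.00
bottom flange | 1200.00 | 72.00 | 6.00 | 86400.00 | 7200.00
top flange | 1200.00 | 72.00 | 144.00 | 86400.00 | 172800.00
Σ | 5700.00 |  |  | 209100.00 | 427500.00
X̄ = 209100.00 / 5700.00 = 36.68 cm
Ȳ = 427500.00 / 5700.00 = 75.00 cm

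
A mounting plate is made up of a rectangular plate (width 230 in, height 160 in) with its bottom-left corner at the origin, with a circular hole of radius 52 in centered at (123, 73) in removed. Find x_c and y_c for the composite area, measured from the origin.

x_c = 112.60 in, y_c = 82.10 in

plate: A = 230 × 160 = 36800.00, centroid at (115.00, 80.00).
hole: A = −π·52² = -8494.87, centroid at (123.00, 73.00).
ΣA = 28305.13 in², ΣAx_c = 3187131.42 in³, ΣAy_c = 2323874.74 in³.
x_c = 3187131.42/28305.13 = 112.60 in; y_c = 2323874.74/28305.13 = 82.10 in.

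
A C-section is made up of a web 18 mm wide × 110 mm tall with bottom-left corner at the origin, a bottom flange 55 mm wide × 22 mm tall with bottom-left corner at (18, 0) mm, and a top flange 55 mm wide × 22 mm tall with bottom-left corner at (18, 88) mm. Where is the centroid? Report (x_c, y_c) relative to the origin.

x_c = 29.07 mm, y_c = 55.00 mm

web: A = 18 × 110 = 1980.00, centroid at (9.00, 55.00).
bottom flange: A = 55 × 22 = 1210.00, centroid at (45.50, 11.00).
top flange: A = 55 × 22 = 1210.00, centroid at (45.50, 99.00).
ΣA = 4400.00 mm²
ΣAx_c = (1980.00)(9.00) + (1210.00)(45.50) + (1210.00)(45.50) = 127930.00 mm³
ΣAy_c = (1980.00)(55.00) + (1210.00)(11.00) + (1210.00)(99.00) = 242000.00 mm³
x_c = 127930.00 / 4400.00 = 29.07 mm
y_c = 242000.00 / 4400.00 = 55.00 mm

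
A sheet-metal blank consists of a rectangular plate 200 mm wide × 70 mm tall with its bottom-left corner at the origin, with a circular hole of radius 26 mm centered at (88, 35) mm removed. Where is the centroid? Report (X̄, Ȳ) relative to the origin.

Part | A | x̄ᵢ | ȳᵢ | A·x̄ᵢ | A·ȳᵢ
plate | 14000.00 | 100.00 | 35.00 | 1400000.00 | 490000.00
hole | -2123.72 | 88.00 | 35.00 | -186887.06 | -74330.08
Σ | 11876.28 |  |  | 1213112.94 | 415669.92
X̄ = 1213112.94 / 11876.28 = 102.15 mm
Ȳ = 415669.92 / 11876.28 = 35.00 mm

X̄ = 102.15 mm, Ȳ = 35.00 mm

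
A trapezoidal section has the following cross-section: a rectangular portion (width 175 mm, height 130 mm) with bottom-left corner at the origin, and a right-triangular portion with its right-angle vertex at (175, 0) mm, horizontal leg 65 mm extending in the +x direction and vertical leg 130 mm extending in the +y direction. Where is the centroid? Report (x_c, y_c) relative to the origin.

Part | A | x̄ᵢ | ȳᵢ | A·x̄ᵢ | A·ȳᵢ
rectangular portion | 22750.00 | 87.50 | 65.00 | 1990625.00 | 1478750.00
triangular portion | 4225.00 | 196.67 | 43.33 | 830916.67 | 183083.33
Σ | 26975.00 |  |  | 2821541.67 | 1661833.33
x_c = 2821541.67 / 26975.00 = 104.60 mm
y_c = 1661833.33 / 26975.00 = 61.61 mm

x_c = 104.60 mm, y_c = 61.61 mm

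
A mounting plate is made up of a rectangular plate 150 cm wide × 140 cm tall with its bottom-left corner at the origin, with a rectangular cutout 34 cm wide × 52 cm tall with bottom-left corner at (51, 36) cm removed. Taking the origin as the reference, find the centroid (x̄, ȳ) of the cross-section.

x̄ = 75.64 cm, ȳ = 70.74 cm

Part | A | x̄ᵢ | ȳᵢ | A·x̄ᵢ | A·ȳᵢ
plate | 21000.00 | 75.00 | 70.00 | 1575000.00 | 1470000.00
hole | -1768.00 | 68.00 | 62.00 | -120224.00 | -109616.00
Σ | 19232.00 |  |  | 1454776.00 | 1360384.00
x̄ = 1454776.00 / 19232.00 = 75.64 cm
ȳ = 1360384.00 / 19232.00 = 70.74 cm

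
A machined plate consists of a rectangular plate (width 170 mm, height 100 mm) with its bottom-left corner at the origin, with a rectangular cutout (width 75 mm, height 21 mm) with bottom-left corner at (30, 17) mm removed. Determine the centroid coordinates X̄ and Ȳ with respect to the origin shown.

plate: A = 170 × 100 = 17000.00, centroid at (85.00, 50.00).
hole: A = −(75 × 21) = -1575.00, centroid at (67.50, 27.50).
ΣA = 15425.00 mm²
ΣAX̄ = (17000.00)(85.00) + (-1575.00)(67.50) = 1338687.50 mm³
ΣAȲ = (17000.00)(50.00) + (-1575.00)(27.50) = 806687.50 mm³
X̄ = 1338687.50 / 15425.00 = 86.79 mm
Ȳ = 806687.50 / 15425.00 = 52.30 mm

X̄ = 86.79 mm, Ȳ = 52.30 mm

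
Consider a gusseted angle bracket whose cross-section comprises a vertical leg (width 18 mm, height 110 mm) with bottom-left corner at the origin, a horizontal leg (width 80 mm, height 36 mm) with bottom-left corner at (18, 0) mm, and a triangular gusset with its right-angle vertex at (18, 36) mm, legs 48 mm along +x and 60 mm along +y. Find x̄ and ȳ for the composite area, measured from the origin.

x̄ = 37.11 mm, ȳ = 38.31 mm

vertical leg: A = 18 × 110 = 1980.00, centroid at (9.00, 55.00).
horizontal leg: A = 80 × 36 = 2880.00, centroid at (58.00, 18.00).
gusset: A = ½·48·60 = 1440.00, centroid at (34.00, 56.00).
ΣA = 6300.00 mm², ΣAx̄ = 233820.00 mm³, ΣAȳ = 241380.00 mm³.
x̄ = 233820.00/6300.00 = 37.11 mm; ȳ = 241380.00/6300.00 = 38.31 mm.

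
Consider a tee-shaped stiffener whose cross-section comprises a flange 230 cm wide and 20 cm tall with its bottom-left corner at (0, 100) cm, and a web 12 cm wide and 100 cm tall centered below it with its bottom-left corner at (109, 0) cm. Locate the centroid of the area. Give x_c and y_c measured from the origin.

web: A = 12 × 100 = 1200.00, centroid at (115.00, 50.00).
flange: A = 230 × 20 = 4600.00, centroid at (115.00, 110.00).
ΣA = 5800.00 cm², ΣAx_c = 667000.00 cm³, ΣAy_c = 566000.00 cm³.
x_c = 667000.00/5800.00 = 115.00 cm; y_c = 566000.00/5800.00 = 97.59 cm.

x_c = 115.00 cm, y_c = 97.59 cm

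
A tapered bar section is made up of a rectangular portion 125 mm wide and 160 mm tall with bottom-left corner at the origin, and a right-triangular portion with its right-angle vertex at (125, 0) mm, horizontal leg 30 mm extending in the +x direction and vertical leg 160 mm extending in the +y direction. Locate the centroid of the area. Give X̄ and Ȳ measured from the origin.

rectangular portion: A = 125 × 160 = 20000.00, centroid at (62.50, 80.00).
triangular portion: A = ½·30·160 = 2400.00, centroid at (135.00, 53.33).
ΣA = 22400.00 mm²
ΣAX̄ = (20000.00)(62.50) + (2400.00)(135.00) = 1574000.00 mm³
ΣAȲ = (20000.00)(80.00) + (2400.00)(53.33) = 1728000.00 mm³
X̄ = 1574000.00 / 22400.00 = 70.27 mm
Ȳ = 1728000.00 / 22400.00 = 77.14 mm

X̄ = 70.27 mm, Ȳ = 77.14 mm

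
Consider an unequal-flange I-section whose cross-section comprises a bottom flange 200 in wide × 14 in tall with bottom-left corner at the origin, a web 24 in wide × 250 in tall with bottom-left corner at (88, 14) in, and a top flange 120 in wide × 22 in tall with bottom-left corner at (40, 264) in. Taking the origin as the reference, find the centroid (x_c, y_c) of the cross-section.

x_c = 100.00 in, y_c = 138.08 in

bottom flange: A = 200 × 14 = 2800.00, centroid at (100.00, 7.00).
web: A = 24 × 250 = 6000.00, centroid at (100.00, 139.00).
top flange: A = 120 × 22 = 2640.00, centroid at (100.00, 275.00).
ΣA = 11440.00 in²
ΣAx_c = (2800.00)(100.00) + (6000.00)(100.00) + (2640.00)(100.00) = 1144000.00 in³
ΣAy_c = (2800.00)(7.00) + (6000.00)(139.00) + (2640.00)(275.00) = 1579600.00 in³
x_c = 1144000.00 / 11440.00 = 100.00 in
y_c = 1579600.00 / 11440.00 = 138.08 in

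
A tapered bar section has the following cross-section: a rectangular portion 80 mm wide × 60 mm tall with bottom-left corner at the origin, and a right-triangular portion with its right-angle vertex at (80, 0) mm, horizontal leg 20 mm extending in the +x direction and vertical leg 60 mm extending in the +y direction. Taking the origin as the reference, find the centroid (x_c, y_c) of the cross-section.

Part | A | x̄ᵢ | ȳᵢ | A·x̄ᵢ | A·ȳᵢ
rectangular portion | 4800.00 | 40.00 | 30.00 | 192000.00 | 144000.00
triangular portion | 600.00 | 86.67 | 20.00 | 52000.00 | 12000.00
Σ | 5400.00 |  |  | 244000.00 | 156000.00
x_c = 244000.00 / 5400.00 = 45.19 mm
y_c = 156000.00 / 5400.00 = 28.89 mm

x_c = 45.19 mm, y_c = 28.89 mm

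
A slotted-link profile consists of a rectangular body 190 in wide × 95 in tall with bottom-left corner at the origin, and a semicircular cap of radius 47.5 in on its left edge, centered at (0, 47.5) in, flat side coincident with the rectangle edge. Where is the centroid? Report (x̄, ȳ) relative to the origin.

rectangular body: A = 190 × 95 = 18050.00, centroid at (95.00, 47.50).
semicircular end: A = ½π·47.5² = 3544.11, centroid at (-20.16, 47.50).
ΣA = 21594.11 in²
ΣAx̄ = (18050.00)(95.00) + (3544.11)(-20.16) = 1643302.08 in³
ΣAȳ = (18050.00)(47.50) + (3544.11)(47.50) = 1025720.19 in³
x̄ = 1643302.08 / 21594.11 = 76.10 in
ȳ = 1025720.19 / 21594.11 = 47.50 in

x̄ = 76.10 in, ȳ = 47.50 in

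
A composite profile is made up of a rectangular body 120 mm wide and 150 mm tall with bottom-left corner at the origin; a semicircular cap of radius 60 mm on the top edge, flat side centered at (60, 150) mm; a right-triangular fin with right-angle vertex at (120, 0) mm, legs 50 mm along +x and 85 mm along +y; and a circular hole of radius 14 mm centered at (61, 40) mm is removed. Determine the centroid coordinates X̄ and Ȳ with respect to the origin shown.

rectangular body: A = 120 × 150 = 18000.00, centroid at (60.00, 75.00).
semicircular top: A = ½π·60² = 5654.87, centroid at (60.00, 175.46).
triangular fin: A = ½·50·85 = 2125.00, centroid at (136.67, 28.33).
hole: A = −π·14² = -615.75, centroid at (61.00, 40.00).
ΣA = 25164.11 mm², ΣAX̄ = 1672147.79 mm³, ΣAȲ = 2377808.26 mm³.
X̄ = 1672147.79/25164.11 = 66.45 mm; Ȳ = 2377808.26/25164.11 = 94.49 mm.

X̄ = 66.45 mm, Ȳ = 94.49 mm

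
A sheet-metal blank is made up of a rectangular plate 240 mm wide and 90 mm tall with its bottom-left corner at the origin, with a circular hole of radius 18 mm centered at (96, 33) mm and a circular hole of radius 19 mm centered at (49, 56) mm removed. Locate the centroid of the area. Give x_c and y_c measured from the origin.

Part | A | x̄ᵢ | ȳᵢ | A·x̄ᵢ | A·ȳᵢ
plate | 21600.00 | 120.00 | 45.00 | 2592000.00 | 972000.00
hole 1 | -1017.88 | 96.00 | 33.00 | -97716.10 | -33589.91
hole 2 | -1134.11 | 49.00 | 56.00 | -55571.63 | -63510.44
Σ | 19448.01 |  |  | 2438712.27 | 874899.65
x_c = 2438712.27 / 19448.01 = 125.40 mm
y_c = 874899.65 / 19448.01 = 44.99 mm

x_c = 125.40 mm, y_c = 44.99 mm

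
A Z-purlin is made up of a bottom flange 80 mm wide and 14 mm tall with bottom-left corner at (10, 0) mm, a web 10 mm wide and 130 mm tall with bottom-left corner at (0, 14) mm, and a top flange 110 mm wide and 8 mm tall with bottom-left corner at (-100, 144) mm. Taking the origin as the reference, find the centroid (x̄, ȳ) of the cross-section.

bottom flange: A = 80 × 14 = 1120.00, centroid at (50.00, 7.00).
web: A = 10 × 130 = 1300.00, centroid at (5.00, 79.00).
top flange: A = 110 × 8 = 880.00, centroid at (-45.00, 148.00).
ΣA = 3300.00 mm², ΣAx̄ = 22900.00 mm³, ΣAȳ = 240780.00 mm³.
x̄ = 22900.00/3300.00 = 6.94 mm; ȳ = 240780.00/3300.00 = 72.96 mm.

x̄ = 6.94 mm, ȳ = 72.96 mm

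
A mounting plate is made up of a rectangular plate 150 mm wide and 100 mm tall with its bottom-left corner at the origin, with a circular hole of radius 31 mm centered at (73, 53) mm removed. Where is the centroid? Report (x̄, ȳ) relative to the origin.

x̄ = 75.50 mm, ȳ = 49.24 mm

plate: A = 150 × 100 = 15000.00, centroid at (75.00, 50.00).
hole: A = −π·31² = -3019.07, centroid at (73.00, 53.00).
ΣA = 11980.93 mm²
ΣAx̄ = (15000.00)(75.00) + (-3019.07)(73.00) = 904607.85 mm³
ΣAȳ = (15000.00)(50.00) + (-3019.07)(53.00) = 589989.26 mm³
x̄ = 904607.85 / 11980.93 = 75.50 mm
ȳ = 589989.26 / 11980.93 = 49.24 mm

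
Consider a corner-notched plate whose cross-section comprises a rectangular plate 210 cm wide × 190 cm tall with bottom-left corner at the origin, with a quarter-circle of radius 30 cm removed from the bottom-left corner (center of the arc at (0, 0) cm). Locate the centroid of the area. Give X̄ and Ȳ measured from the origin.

plate: A = 210 × 190 = 39900.00, centroid at (105.00, 95.00).
removed quarter-circle: A = −¼π·30² = -706.86, centroid at (12.73, 12.73).
ΣA = 39193.14 cm²
ΣAX̄ = (39900.00)(105.00) + (-706.86)(12.73) = 4180500.00 cm³
ΣAȲ = (39900.00)(95.00) + (-706.86)(12.73) = 3781500.00 cm³
X̄ = 4180500.00 / 39193.14 = 106.66 cm
Ȳ = 3781500.00 / 39193.14 = 96.48 cm

X̄ = 106.66 cm, Ȳ = 96.48 cm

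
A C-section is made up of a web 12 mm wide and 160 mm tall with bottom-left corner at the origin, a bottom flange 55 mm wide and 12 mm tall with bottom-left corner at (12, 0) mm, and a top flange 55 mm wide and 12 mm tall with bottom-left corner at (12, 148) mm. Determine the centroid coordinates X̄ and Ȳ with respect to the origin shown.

web: A = 12 × 160 = 1920.00, centroid at (6.00, 80.00).
bottom flange: A = 55 × 12 = 660.00, centroid at (39.50, 6.00).
top flange: A = 55 × 12 = 660.00, centroid at (39.50, 154.00).
ΣA = 3240.00 mm²
ΣAX̄ = (1920.00)(6.00) + (660.00)(39.50) + (660.00)(39.50) = 63660.00 mm³
ΣAȲ = (1920.00)(80.00) + (660.00)(6.00) + (660.00)(154.00) = 259200.00 mm³
X̄ = 63660.00 / 3240.00 = 19.65 mm
Ȳ = 259200.00 / 3240.00 = 80.00 mm

X̄ = 19.65 mm, Ȳ = 80.00 mm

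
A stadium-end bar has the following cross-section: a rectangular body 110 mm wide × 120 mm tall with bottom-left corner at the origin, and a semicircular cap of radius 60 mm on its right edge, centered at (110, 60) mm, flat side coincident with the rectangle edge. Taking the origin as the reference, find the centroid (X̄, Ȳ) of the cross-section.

Part | A | x̄ᵢ | ȳᵢ | A·x̄ᵢ | A·ȳᵢ
rectangular body | 13200.00 | 55.00 | 60.00 | 726000.00 | 792000.00
semicircular end | 5654.87 | 135.46 | 60.00 | 766035.35 | 339292.01
Σ | 18854.87 |  |  | 1492035.35 | 1131292.01
X̄ = 1492035.35 / 18854.87 = 79.13 mm
Ȳ = 1131292.01 / 18854.87 = 60.00 mm

X̄ = 79.13 mm, Ȳ = 60.00 mm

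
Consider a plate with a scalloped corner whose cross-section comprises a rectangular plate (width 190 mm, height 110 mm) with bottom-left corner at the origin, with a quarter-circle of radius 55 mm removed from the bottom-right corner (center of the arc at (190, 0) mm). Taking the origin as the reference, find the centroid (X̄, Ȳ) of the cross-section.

Part | A | x̄ᵢ | ȳᵢ | A·x̄ᵢ | A·ȳᵢ
plate | 20900.00 | 95.00 | 55.00 | 1985500.00 | 1149500.00
removed quarter-circle | -2375.83 | 166.66 | 23.34 | -395949.26 | -55458.33
Σ | 18524.17 |  |  | 1589550.74 | 1094041.67
X̄ = 1589550.74 / 18524.17 = 85.81 mm
Ȳ = 1094041.67 / 18524.17 = 59.06 mm

X̄ = 85.81 mm, Ȳ = 59.06 mm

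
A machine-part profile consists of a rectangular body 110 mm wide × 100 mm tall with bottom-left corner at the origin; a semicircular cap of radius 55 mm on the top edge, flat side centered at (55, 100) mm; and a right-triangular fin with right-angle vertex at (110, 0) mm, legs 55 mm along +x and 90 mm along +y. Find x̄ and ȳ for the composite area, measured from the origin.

x̄ = 64.96 mm, ȳ = 66.40 mm

rectangular body: A = 110 × 100 = 11000.00, centroid at (55.00, 50.00).
semicircular top: A = ½π·55² = 4751.66, centroid at (55.00, 123.34).
triangular fin: A = ½·55·90 = 2475.00, centroid at (128.33, 30.00).
ΣA = 18226.66 mm², ΣAx̄ = 1183966.24 mm³, ΣAȳ = 1210332.56 mm³.
x̄ = 1183966.24/18226.66 = 64.96 mm; ȳ = 1210332.56/18226.66 = 66.40 mm.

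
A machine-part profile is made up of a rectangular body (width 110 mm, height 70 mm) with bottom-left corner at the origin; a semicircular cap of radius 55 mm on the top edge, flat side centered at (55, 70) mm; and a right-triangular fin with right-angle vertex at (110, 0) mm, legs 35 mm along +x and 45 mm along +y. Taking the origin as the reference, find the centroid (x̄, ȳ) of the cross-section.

Part | A | x̄ᵢ | ȳᵢ | A·x̄ᵢ | A·ȳᵢ
rectangular body | 7700.00 | 55.00 | 35.00 | 423500.00 | 269500.00
semicircular top | 4751.66 | 55.00 | 93.34 | 261341.24 | 443532.79
triangular fin | 787.50 | 121.67 | 15.00 | 95812.50 | 11812.50
Σ | 13239.16 |  |  | 780653.74 | 724845.29
x̄ = 780653.74 / 13239.16 = 58.97 mm
ȳ = 724845.29 / 13239.16 = 54.75 mm

x̄ = 58.97 mm, ȳ = 54.75 mm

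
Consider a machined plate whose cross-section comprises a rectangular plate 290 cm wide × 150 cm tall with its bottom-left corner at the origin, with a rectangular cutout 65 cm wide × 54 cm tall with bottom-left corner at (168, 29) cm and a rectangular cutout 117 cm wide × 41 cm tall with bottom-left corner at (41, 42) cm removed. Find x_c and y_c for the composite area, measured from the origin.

x_c = 145.67 cm, y_c = 78.60 cm

Part | A | x̄ᵢ | ȳᵢ | A·x̄ᵢ | A·ȳᵢ
plate | 43500.00 | 145.00 | 75.00 | 6307500.00 | 3262500.00
hole 1 | -3510.00 | 200.50 | 56.00 | -703755.00 | -196560.00
hole 2 | -4797.00 | 99.50 | 62.50 | -477301.50 | -299812.50
Σ | 35193.00 |  |  | 5126443.50 | 2766127.50
x_c = 5126443.50 / 35193.00 = 145.67 cm
y_c = 2766127.50 / 35193.00 = 78.60 cm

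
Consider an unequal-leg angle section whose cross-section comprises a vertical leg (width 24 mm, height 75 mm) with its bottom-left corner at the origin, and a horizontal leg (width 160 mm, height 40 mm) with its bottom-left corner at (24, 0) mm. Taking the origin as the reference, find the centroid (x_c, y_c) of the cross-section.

vertical leg: A = 24 × 75 = 1800.00, centroid at (12.00, 37.50).
horizontal leg: A = 160 × 40 = 6400.00, centroid at (104.00, 20.00).
ΣA = 8200.00 mm², ΣAx_c = 687200.00 mm³, ΣAy_c = 195500.00 mm³.
x_c = 687200.00/8200.00 = 83.80 mm; y_c = 195500.00/8200.00 = 23.84 mm.

x_c = 83.80 mm, y_c = 23.84 mm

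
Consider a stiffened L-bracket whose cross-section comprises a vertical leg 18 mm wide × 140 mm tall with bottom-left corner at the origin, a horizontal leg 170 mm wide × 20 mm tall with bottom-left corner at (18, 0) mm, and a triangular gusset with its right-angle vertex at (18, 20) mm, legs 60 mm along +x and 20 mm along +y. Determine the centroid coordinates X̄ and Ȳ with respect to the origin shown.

vertical leg: A = 18 × 140 = 2520.00, centroid at (9.00, 70.00).
horizontal leg: A = 170 × 20 = 3400.00, centroid at (103.00, 10.00).
gusset: A = ½·60·20 = 600.00, centroid at (38.00, 26.67).
ΣA = 6520.00 mm²
ΣAX̄ = (2520.00)(9.00) + (3400.00)(103.00) + (600.00)(38.00) = 395680.00 mm³
ΣAȲ = (2520.00)(70.00) + (3400.00)(10.00) + (600.00)(26.67) = 226400.00 mm³
X̄ = 395680.00 / 6520.00 = 60.69 mm
Ȳ = 226400.00 / 6520.00 = 34.72 mm

X̄ = 60.69 mm, Ȳ = 34.72 mm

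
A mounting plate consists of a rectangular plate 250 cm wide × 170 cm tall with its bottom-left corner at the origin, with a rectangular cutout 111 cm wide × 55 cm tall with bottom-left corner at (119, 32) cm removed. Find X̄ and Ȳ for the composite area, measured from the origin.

X̄ = 116.70 cm, Ȳ = 89.28 cm

plate: A = 250 × 170 = 42500.00, centroid at (125.00, 85.00).
hole: A = −(111 × 55) = -6105.00, centroid at (174.50, 59.50).
ΣA = 36395.00 cm², ΣAX̄ = 4247177.50 cm³, ΣAȲ = 3249252.50 cm³.
X̄ = 4247177.50/36395.00 = 116.70 cm; Ȳ = 3249252.50/36395.00 = 89.28 cm.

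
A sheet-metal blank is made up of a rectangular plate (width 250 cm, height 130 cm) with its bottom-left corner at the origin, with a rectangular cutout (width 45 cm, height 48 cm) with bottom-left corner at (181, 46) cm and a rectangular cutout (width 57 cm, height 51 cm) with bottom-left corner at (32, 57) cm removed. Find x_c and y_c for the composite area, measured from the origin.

x_c = 125.65 cm, y_c = 62.75 cm

plate: A = 250 × 130 = 32500.00, centroid at (125.00, 65.00).
hole 1: A = −(45 × 48) = -2160.00, centroid at (203.50, 70.00).
hole 2: A = −(57 × 51) = -2907.00, centroid at (60.50, 82.50).
ΣA = 27433.00 cm², ΣAx_c = 3447066.50 cm³, ΣAy_c = 1721472.50 cm³.
x_c = 3447066.50/27433.00 = 125.65 cm; y_c = 1721472.50/27433.00 = 62.75 cm.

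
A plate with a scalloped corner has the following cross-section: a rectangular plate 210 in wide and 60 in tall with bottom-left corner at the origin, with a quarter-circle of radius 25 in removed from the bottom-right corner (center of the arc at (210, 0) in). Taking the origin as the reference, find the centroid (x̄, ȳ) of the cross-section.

x̄ = 101.17 in, ȳ = 30.79 in

Part | A | x̄ᵢ | ȳᵢ | A·x̄ᵢ | A·ȳᵢ
plate | 12600.00 | 105.00 | 30.00 | 1323000.00 | 378000.00
removed quarter-circle | -490.87 | 199.39 | 10.61 | -97875.18 | -5208.33
Σ | 12109.13 |  |  | 1225124.82 | 372791.67
x̄ = 1225124.82 / 12109.13 = 101.17 in
ȳ = 372791.67 / 12109.13 = 30.79 in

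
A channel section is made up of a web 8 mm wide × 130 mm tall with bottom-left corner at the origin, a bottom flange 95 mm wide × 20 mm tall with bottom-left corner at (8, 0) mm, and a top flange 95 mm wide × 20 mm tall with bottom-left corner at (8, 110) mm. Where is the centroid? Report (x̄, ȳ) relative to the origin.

x̄ = 44.43 mm, ȳ = 65.00 mm

web: A = 8 × 130 = 1040.00, centroid at (4.00, 65.00).
bottom flange: A = 95 × 20 = 1900.00, centroid at (55.50, 10.00).
top flange: A = 95 × 20 = 1900.00, centroid at (55.50, 120.00).
ΣA = 4840.00 mm²
ΣAx̄ = (1040.00)(4.00) + (1900.00)(55.50) + (1900.00)(55.50) = 215060.00 mm³
ΣAȳ = (1040.00)(65.00) + (1900.00)(10.00) + (1900.00)(120.00) = 314600.00 mm³
x̄ = 215060.00 / 4840.00 = 44.43 mm
ȳ = 314600.00 / 4840.00 = 65.00 mm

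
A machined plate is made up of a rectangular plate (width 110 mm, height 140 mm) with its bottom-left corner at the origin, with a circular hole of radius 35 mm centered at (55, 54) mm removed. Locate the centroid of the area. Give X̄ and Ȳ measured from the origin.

plate: A = 110 × 140 = 15400.00, centroid at (55.00, 70.00).
hole: A = −π·35² = -3848.45, centroid at (55.00, 54.00).
ΣA = 11551.55 mm²
ΣAX̄ = (15400.00)(55.00) + (-3848.45)(55.00) = 635335.19 mm³
ΣAȲ = (15400.00)(70.00) + (-3848.45)(54.00) = 870183.65 mm³
X̄ = 635335.19 / 11551.55 = 55.00 mm
Ȳ = 870183.65 / 11551.55 = 75.33 mm

X̄ = 55.00 mm, Ȳ = 75.33 mm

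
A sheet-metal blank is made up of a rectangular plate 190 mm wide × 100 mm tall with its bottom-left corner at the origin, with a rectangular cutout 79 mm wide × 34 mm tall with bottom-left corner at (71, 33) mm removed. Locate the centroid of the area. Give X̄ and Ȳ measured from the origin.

plate: A = 190 × 100 = 19000.00, centroid at (95.00, 50.00).
hole: A = −(79 × 34) = -2686.00, centroid at (110.50, 50.00).
ΣA = 16314.00 mm², ΣAX̄ = 1508197.00 mm³, ΣAȲ = 815700.00 mm³.
X̄ = 1508197.00/16314.00 = 92.45 mm; Ȳ = 815700.00/16314.00 = 50.00 mm.

X̄ = 92.45 mm, Ȳ = 50.00 mm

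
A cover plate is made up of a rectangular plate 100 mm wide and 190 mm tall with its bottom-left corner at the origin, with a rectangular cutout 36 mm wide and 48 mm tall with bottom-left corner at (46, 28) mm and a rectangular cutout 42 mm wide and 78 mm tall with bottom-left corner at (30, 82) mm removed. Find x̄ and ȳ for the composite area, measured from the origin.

x̄ = 48.04 mm, ȳ = 94.22 mm

Part | A | x̄ᵢ | ȳᵢ | A·x̄ᵢ | A·ȳᵢ
plate | 19000.00 | 50.00 | 95.00 | 950000.00 | 1805000.00
hole 1 | -1728.00 | 64.00 | 52.00 | -110592.00 | -89856.00
hole 2 | -3276.00 | 51.00 | 121.00 | -167076.00 | -396396.00
Σ | 13996.00 |  |  | 672332.00 | 1318748.00
x̄ = 672332.00 / 13996.00 = 48.04 mm
ȳ = 1318748.00 / 13996.00 = 94.22 mm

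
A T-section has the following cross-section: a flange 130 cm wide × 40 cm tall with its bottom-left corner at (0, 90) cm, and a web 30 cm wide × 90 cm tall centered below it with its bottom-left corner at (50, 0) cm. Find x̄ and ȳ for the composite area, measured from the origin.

web: A = 30 × 90 = 2700.00, centroid at (65.00, 45.00).
flange: A = 130 × 40 = 5200.00, centroid at (65.00, 110.00).
ΣA = 7900.00 cm²
ΣAx̄ = (2700.00)(65.00) + (5200.00)(65.00) = 513500.00 cm³
ΣAȳ = (2700.00)(45.00) + (5200.00)(110.00) = 693500.00 cm³
x̄ = 513500.00 / 7900.00 = 65.00 cm
ȳ = 693500.00 / 7900.00 = 87.78 cm

x̄ = 65.00 cm, ȳ = 87.78 cm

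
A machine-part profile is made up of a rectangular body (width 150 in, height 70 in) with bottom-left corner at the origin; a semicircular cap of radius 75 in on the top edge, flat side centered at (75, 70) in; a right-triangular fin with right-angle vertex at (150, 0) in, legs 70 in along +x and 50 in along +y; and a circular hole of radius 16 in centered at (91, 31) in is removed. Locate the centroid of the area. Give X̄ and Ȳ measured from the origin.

X̄ = 82.85 in, Ȳ = 62.69 in

Part | A | x̄ᵢ | ȳᵢ | A·x̄ᵢ | A·ȳᵢ
rectangular body | 10500.00 | 75.00 | 35.00 | 787500.00 | 367500.00
semicircular top | 8835.73 | 75.00 | 101.83 | 662679.70 | 899751.05
triangular fin | 1750.00 | 173.33 | 16.67 | 303333.33 | 29166.67
hole | -804.25 | 91.00 | 31.00 | -73186.54 | -24931.68
Σ | 20281.48 |  |  | 1680326.49 | 1271486.04
X̄ = 1680326.49 / 20281.48 = 82.85 in
Ȳ = 1271486.04 / 20281.48 = 62.69 in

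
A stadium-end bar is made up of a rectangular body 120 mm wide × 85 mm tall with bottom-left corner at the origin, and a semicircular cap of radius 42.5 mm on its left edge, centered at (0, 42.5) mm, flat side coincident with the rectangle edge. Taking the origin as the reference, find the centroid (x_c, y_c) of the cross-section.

x_c = 43.02 mm, y_c = 42.50 mm

rectangular body: A = 120 × 85 = 10200.00, centroid at (60.00, 42.50).
semicircular end: A = ½π·42.5² = 2837.25, centroid at (-18.04, 42.50).
ΣA = 13037.25 mm²
ΣAx_c = (10200.00)(60.00) + (2837.25)(-18.04) = 560822.92 mm³
ΣAy_c = (10200.00)(42.50) + (2837.25)(42.50) = 554083.16 mm³
x_c = 560822.92 / 13037.25 = 43.02 mm
y_c = 554083.16 / 13037.25 = 42.50 mm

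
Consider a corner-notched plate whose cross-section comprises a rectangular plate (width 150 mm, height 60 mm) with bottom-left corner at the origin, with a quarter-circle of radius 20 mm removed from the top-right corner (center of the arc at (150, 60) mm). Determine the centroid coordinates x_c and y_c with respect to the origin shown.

Part | A | x̄ᵢ | ȳᵢ | A·x̄ᵢ | A·ȳᵢ
plate | 9000.00 | 75.00 | 30.00 | 675000.00 | 270000.00
removed quarter-circle | -314.16 | 141.51 | 51.51 | -44457.22 | -16182.89
Σ | 8685.84 |  |  | 630542.78 | 253817.11
x_c = 630542.78 / 8685.84 = 72.59 mm
y_c = 253817.11 / 8685.84 = 29.22 mm

x_c = 72.59 mm, y_c = 29.22 mm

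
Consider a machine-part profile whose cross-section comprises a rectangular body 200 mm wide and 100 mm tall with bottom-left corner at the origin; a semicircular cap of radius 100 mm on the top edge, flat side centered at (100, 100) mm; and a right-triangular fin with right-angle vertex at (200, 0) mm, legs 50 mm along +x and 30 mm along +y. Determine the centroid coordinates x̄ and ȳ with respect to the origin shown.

x̄ = 102.40 mm, ȳ = 89.01 mm

rectangular body: A = 200 × 100 = 20000.00, centroid at (100.00, 50.00).
semicircular top: A = ½π·100² = 15707.96, centroid at (100.00, 142.44).
triangular fin: A = ½·50·30 = 750.00, centroid at (216.67, 10.00).
ΣA = 36457.96 mm²
ΣAx̄ = (20000.00)(100.00) + (15707.96)(100.00) + (750.00)(216.67) = 3733296.33 mm³
ΣAȳ = (20000.00)(50.00) + (15707.96)(142.44) + (750.00)(10.00) = 3244962.99 mm³
x̄ = 3733296.33 / 36457.96 = 102.40 mm
ȳ = 3244962.99 / 36457.96 = 89.01 mm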